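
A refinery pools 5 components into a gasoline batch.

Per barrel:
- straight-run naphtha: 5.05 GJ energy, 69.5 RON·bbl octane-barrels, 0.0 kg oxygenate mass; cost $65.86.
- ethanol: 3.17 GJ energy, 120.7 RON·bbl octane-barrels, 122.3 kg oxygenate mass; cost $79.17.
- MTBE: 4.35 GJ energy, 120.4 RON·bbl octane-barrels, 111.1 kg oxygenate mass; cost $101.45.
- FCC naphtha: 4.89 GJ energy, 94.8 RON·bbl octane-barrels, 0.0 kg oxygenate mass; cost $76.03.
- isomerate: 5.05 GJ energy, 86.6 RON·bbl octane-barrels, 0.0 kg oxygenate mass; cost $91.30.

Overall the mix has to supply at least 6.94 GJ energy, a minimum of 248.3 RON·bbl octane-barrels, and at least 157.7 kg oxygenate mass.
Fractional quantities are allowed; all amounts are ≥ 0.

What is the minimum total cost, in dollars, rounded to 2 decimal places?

Let x1 = barrels of straight-run naphtha, x2 = barrels of ethanol, x3 = barrels of MTBE, x4 = barrels of FCC naphtha, x5 = barrels of isomerate.
min 65.86x1 + 79.17x2 + 101.45x3 + 76.03x4 + 91.3x5 s.t.:
  5.05x1 + 3.17x2 + 4.35x3 + 4.89x4 + 5.05x5 ≥ 6.94   (energy)
  69.5x1 + 120.7x2 + 120.4x3 + 94.8x4 + 86.6x5 ≥ 248.3   (octane-barrels)
  122.3x2 + 111.1x3 ≥ 157.7   (oxygenate mass)
  x1, x2, x3, x4, x5 ≥ 0.
The minimum-cost mix takes nothing from straight-run naphtha, MTBE, isomerate — only ethanol, FCC naphtha. There the energy and octane-barrels constraints are tight.
That vertex is x2 = 1.9201, x4 = 0.17448.
Objective = 79.17·1.9201 + 76.03·0.17448 = 165.2800.

$165.28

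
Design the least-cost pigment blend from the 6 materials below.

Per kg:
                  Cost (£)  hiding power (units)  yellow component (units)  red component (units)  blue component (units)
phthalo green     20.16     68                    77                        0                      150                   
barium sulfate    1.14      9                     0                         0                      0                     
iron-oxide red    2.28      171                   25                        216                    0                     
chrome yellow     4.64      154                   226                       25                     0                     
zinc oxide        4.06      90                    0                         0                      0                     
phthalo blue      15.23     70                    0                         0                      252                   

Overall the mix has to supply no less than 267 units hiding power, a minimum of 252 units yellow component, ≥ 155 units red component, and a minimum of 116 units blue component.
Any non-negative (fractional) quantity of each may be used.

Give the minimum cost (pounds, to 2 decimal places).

£13.24

Set it up as a linear program. Let x1 = kg of phthalo green, x2 = kg of barium sulfate, x3 = kg of iron-oxide red, x4 = kg of chrome yellow, x5 = kg of zinc oxide, x6 = kg of phthalo blue.
Minimize 20.16x1 + 1.14x2 + 2.28x3 + 4.64x4 + 4.06x5 + 15.23x6 with:
  68x1 + 9x2 + 171x3 + 154x4 + 90x5 + 70x6 ≥ 267   (hiding power)
  77x1 + 25x3 + 226x4 ≥ 252   (yellow component)
  216x3 + 25x4 ≥ 155   (red component)
  150x1 + 252x6 ≥ 116   (blue component)
  x1, x2, x3, x4, x5, x6 ≥ 0.
The minimum-cost mix takes nothing from phthalo green, barium sulfate, zinc oxide — only iron-oxide red, chrome yellow, phthalo blue. Binding constraints: yellow component, red component, blue component.
Solving gives x3 = 0.5962, x4 = 1.049, x6 = 0.4603.
Total cost: 2.28·0.5962 + 4.64·1.049 + 15.23·0.4603 = 13.2371.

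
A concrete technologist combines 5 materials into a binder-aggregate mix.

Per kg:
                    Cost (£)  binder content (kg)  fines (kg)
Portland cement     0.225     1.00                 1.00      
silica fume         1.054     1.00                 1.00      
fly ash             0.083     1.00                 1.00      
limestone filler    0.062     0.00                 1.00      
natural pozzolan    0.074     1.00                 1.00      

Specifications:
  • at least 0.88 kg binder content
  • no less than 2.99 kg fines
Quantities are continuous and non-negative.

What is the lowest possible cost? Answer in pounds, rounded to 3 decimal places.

£0.196

Set it up as a linear program. Let x1 = kg of Portland cement, x2 = kg of silica fume, x3 = kg of fly ash, x4 = kg of limestone filler, x5 = kg of natural pozzolan.
Minimise 0.225x1 + 1.054x2 + 0.083x3 + 0.062x4 + 0.074x5 subject to:
  1x1 + 1x2 + 1x3 + 1x5 ≥ 0.88   (binder content)
  1x1 + 1x2 + 1x3 + 1x4 + 1x5 ≥ 2.99   (fines)
  x1, x2, x3, x4, x5 ≥ 0.
The cheapest feasible vertex uses only limestone filler, natural pozzolan; Portland cement, silica fume, fly ash are not used. Binding constraints: binder content and fines.
Optimal quantities: limestone filler = 2.11 kg, natural pozzolan = 0.88 kg.
Cost = 0.062·2.11 + 0.074·0.88 = 0.19594.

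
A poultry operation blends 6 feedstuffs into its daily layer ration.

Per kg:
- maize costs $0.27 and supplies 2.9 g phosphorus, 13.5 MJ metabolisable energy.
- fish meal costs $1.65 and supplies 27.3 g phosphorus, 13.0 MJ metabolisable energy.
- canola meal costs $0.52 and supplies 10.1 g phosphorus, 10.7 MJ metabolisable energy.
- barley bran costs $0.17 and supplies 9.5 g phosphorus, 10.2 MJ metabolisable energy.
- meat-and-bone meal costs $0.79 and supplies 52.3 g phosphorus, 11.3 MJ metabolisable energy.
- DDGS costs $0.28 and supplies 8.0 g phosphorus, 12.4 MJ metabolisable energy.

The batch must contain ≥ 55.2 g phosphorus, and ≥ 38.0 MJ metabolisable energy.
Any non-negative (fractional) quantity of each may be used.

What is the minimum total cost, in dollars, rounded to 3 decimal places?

Treat it as an LP. Let x1 = kg of maize, x2 = kg of fish meal, x3 = kg of canola meal, x4 = kg of barley bran, x5 = kg of meat-and-bone meal, x6 = kg of DDGS.
Minimise 0.27x1 + 1.65x2 + 0.52x3 + 0.17x4 + 0.79x5 + 0.28x6 subject to:
  2.9x1 + 27.3x2 + 10.1x3 + 9.5x4 + 52.3x5 + 8x6 ≥ 55.2   (phosphorus)
  13.5x1 + 13x2 + 10.7x3 + 10.2x4 + 11.3x5 + 12.4x6 ≥ 38   (metabolisable energy)
  x1, x2, x3, x4, x5, x6 ≥ 0.
The cheapest feasible vertex uses only barley bran, meat-and-bone meal; maize, fish meal, canola meal, DDGS are not used. There the phosphorus and metabolisable energy constraints are tight.
That vertex is x4 = 3.2, x5 = 0.4741.
Hence cost = 0.17·3.2 + 0.79·0.4741 = $0.91854.

$0.919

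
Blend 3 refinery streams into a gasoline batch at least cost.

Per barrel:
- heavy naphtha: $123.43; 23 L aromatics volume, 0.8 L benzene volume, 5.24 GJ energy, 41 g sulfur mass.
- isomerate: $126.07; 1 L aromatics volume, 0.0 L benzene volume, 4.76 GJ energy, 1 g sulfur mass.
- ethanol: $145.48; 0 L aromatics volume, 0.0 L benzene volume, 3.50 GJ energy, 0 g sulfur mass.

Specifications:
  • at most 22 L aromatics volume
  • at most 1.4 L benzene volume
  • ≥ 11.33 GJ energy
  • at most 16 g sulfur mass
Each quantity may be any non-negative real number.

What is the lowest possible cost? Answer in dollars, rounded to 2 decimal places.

$294.84

Let x1 = barrels of heavy naphtha, x2 = barrels of isomerate, x3 = barrels of ethanol.
Minimise 123.43x1 + 126.07x2 + 145.48x3 with:
  23x1 + 1x2 ≤ 22   (aromatics volume)
  0.8x1 ≤ 1.4   (benzene volume)
  5.24x1 + 4.76x2 + 3.5x3 ≥ 11.33   (energy)
  41x1 + 1x2 ≤ 16   (sulfur mass)
  x1, x2, x3 ≥ 0.
At the optimum only heavy naphtha, isomerate are positive (ethanol = 0). The energy and sulfur mass requirements are met with equality.
That vertex is x1 = 0.34135, x2 = 2.0045.
Hence cost = 123.43·0.34135 + 126.07·2.0045 = $294.8401.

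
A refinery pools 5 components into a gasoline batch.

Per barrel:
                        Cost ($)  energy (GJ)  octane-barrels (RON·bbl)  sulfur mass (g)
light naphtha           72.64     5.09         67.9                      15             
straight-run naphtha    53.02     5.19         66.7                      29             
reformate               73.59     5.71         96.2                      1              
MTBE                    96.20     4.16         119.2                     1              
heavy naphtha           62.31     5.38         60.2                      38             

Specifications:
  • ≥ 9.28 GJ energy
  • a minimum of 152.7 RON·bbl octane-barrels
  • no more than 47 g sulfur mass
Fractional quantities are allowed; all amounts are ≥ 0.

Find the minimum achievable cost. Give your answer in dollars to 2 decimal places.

Treat it as an LP. Let x1 = barrels of light naphtha, x2 = barrels of straight-run naphtha, x3 = barrels of reformate, x4 = barrels of MTBE, x5 = barrels of heavy naphtha.
Minimize 72.64x1 + 53.02x2 + 73.59x3 + 96.2x4 + 62.31x5 subject to:
  5.09x1 + 5.19x2 + 5.71x3 + 4.16x4 + 5.38x5 ≥ 9.28   (energy)
  67.9x1 + 66.7x2 + 96.2x3 + 119.2x4 + 60.2x5 ≥ 152.7   (octane-barrels)
  15x1 + 29x2 + 1x3 + 1x4 + 38x5 ≤ 47   (sulfur mass)
  x1, x2, x3, x4, x5 ≥ 0.
The optimal basis is {straight-run naphtha, reformate}; light naphtha, MTBE, heavy naphtha drop out. There the energy and octane-barrels constraints are tight.
Solving gives x2 = 0.1758, x3 = 1.4654.
Total cost: 53.02·0.1758 + 73.59·1.4654 = 117.1597.

$117.16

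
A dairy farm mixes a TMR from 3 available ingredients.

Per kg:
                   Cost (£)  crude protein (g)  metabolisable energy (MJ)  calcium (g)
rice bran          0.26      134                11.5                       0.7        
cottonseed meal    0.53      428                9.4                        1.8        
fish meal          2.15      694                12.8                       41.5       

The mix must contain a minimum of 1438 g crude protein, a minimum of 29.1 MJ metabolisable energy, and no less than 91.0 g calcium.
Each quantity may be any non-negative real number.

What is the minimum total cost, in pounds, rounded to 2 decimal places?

Let x1 = kg of rice bran, x2 = kg of cottonseed meal, x3 = kg of fish meal.
Minimise 0.26x1 + 0.53x2 + 2.15x3 subject to:
  134x1 + 428x2 + 694x3 ≥ 1438   (crude protein)
  11.5x1 + 9.4x2 + 12.8x3 ≥ 29.1   (metabolisable energy)
  0.7x1 + 1.8x2 + 41.5x3 ≥ 91   (calcium)
  x1, x2, x3 ≥ 0.
The minimum-cost mix takes nothing from cottonseed meal — only rice bran, fish meal. Binding constraints: metabolisable energy and calcium.
So rice bran = 0.0915 kg, fish meal = 2.191 kg.
Total cost: 0.26·0.0915 + 2.15·2.191 = 4.7344.

£4.73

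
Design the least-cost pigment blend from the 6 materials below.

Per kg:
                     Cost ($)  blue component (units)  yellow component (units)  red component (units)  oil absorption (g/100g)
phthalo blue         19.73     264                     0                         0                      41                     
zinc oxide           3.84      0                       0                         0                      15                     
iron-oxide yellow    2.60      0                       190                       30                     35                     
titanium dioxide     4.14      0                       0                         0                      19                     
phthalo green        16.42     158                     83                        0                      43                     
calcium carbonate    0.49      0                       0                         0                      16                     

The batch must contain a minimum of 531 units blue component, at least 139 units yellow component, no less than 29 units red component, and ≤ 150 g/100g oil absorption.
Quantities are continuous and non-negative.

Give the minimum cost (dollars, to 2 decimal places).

$42.20

Let x1 = kg of phthalo blue, x2 = kg of zinc oxide, x3 = kg of iron-oxide yellow, x4 = kg of titanium dioxide, x5 = kg of phthalo green, x6 = kg of calcium carbonate.
min 19.73x1 + 3.84x2 + 2.6x3 + 4.14x4 + 16.42x5 + 0.49x6 subject to:
  264x1 + 158x5 ≥ 531   (blue component)
  190x3 + 83x5 ≥ 139   (yellow component)
  30x3 ≥ 29   (red component)
  41x1 + 15x2 + 35x3 + 19x4 + 43x5 + 16x6 ≤ 150   (oil absorption)
  x1, x2, x3, x4, x5, x6 ≥ 0.
The optimal basis is {phthalo blue, iron-oxide yellow}; zinc oxide, titanium dioxide, phthalo green, calcium carbonate drop out. There the blue component and red component constraints are tight.
Solving gives x1 = 2.0114, x3 = 0.96667.
Hence cost = 19.73·2.0114 + 2.6·0.96667 = $42.1983.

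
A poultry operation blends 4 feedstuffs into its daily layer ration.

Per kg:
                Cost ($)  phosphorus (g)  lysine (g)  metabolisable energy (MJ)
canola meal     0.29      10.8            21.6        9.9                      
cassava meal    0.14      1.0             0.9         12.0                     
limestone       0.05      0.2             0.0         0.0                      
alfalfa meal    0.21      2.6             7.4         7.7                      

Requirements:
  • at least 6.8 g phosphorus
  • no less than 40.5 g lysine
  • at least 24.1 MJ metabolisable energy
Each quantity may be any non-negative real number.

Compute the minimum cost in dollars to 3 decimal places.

This is a linear program. Let x1 = kg of canola meal, x2 = kg of cassava meal, x3 = kg of limestone, x4 = kg of alfalfa meal.
Minimise 0.29x1 + 0.14x2 + 0.05x3 + 0.21x4 s.t.:
  10.8x1 + 1x2 + 0.2x3 + 2.6x4 ≥ 6.8   (phosphorus)
  21.6x1 + 0.9x2 + 7.4x4 ≥ 40.5   (lysine)
  9.9x1 + 12x2 + 7.7x4 ≥ 24.1   (metabolisable energy)
  x1, x2, x3, x4 ≥ 0.
The optimal basis is {canola meal, cassava meal}; limestone, alfalfa meal drop out. The lysine and metabolisable energy requirements are met with equality.
Optimal quantities: canola meal = 1.855 kg, cassava meal = 0.4779 kg.
Cost = 0.29·1.855 + 0.14·0.4779 = 0.60486.

$0.605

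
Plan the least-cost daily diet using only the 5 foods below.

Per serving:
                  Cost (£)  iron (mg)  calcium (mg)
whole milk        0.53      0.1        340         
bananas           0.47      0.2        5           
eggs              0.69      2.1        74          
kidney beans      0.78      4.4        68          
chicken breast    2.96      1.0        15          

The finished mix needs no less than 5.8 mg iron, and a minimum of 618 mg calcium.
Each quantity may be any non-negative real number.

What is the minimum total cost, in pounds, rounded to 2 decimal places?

Set it up as a linear program. Let x1 = servings of whole milk, x2 = servings of bananas, x3 = servings of eggs, x4 = servings of kidney beans, x5 = servings of chicken breast.
Minimise 0.53x1 + 0.47x2 + 0.69x3 + 0.78x4 + 2.96x5 subject to:
  0.1x1 + 0.2x2 + 2.1x3 + 4.4x4 + 1x5 ≥ 5.8   (iron)
  340x1 + 5x2 + 74x3 + 68x4 + 15x5 ≥ 618   (calcium)
  x1, x2, x3, x4, x5 ≥ 0.
The cheapest feasible vertex uses only whole milk, kidney beans; bananas, eggs, chicken breast are not used. There the iron and calcium constraints are tight.
Optimal quantities: whole milk = 1.561 servings, kidney beans = 1.283 servings.
Total cost: 0.53·1.561 + 0.78·1.283 = 1.8281.

£1.83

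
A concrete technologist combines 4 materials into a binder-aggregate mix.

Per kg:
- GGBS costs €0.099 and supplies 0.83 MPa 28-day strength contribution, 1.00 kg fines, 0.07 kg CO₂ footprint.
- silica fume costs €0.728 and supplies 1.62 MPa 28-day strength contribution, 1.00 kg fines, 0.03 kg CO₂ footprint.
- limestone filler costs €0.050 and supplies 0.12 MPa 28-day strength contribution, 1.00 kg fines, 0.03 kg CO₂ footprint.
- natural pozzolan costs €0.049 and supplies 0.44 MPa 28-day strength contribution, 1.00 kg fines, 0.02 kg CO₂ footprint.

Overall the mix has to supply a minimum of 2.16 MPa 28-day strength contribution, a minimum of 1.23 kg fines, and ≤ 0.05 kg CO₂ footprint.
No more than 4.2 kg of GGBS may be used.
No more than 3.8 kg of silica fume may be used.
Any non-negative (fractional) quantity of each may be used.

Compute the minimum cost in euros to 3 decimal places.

€0.845

This is a linear program. Let x1 = kg of GGBS, x2 = kg of silica fume, x3 = kg of limestone filler, x4 = kg of natural pozzolan.
Minimize 0.099x1 + 0.728x2 + 0.05x3 + 0.049x4 with:
  0.83x1 + 1.62x2 + 0.12x3 + 0.44x4 ≥ 2.16   (28-day strength contribution)
  1x1 + 1x2 + 1x3 + 1x4 ≥ 1.23   (fines)
  0.07x1 + 0.03x2 + 0.03x3 + 0.02x4 ≤ 0.05   (CO₂ footprint)
  x1 ≤ 4.2
  x2 ≤ 3.8
  x1, x2, x3, x4 ≥ 0.
At the optimum only silica fume, natural pozzolan are positive (GGBS, limestone filler = 0). The 28-day strength contribution and CO₂ footprint requirements are met with equality.
So silica fume = 1.104 kg, natural pozzolan = 0.8438 kg.
Cost = 0.728·1.104 + 0.049·0.8438 = 0.84506.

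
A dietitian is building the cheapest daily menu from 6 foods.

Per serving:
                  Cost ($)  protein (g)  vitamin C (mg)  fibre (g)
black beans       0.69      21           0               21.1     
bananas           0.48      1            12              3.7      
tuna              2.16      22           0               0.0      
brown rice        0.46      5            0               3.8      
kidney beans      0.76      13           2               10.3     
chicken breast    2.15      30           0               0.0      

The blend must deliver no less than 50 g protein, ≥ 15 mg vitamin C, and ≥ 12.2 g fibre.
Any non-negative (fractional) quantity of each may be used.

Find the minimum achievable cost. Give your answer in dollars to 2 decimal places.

Let x1 = servings of black beans, x2 = servings of bananas, x3 = servings of tuna, x4 = servings of brown rice, x5 = servings of kidney beans, x6 = servings of chicken breast.
min 0.69x1 + 0.48x2 + 2.16x3 + 0.46x4 + 0.76x5 + 2.15x6 subject to:
  21x1 + 1x2 + 22x3 + 5x4 + 13x5 + 30x6 ≥ 50   (protein)
  12x2 + 2x5 ≥ 15   (vitamin C)
  21.1x1 + 3.7x2 + 3.8x4 + 10.3x5 ≥ 12.2   (fibre)
  x1, x2, x3, x4, x5, x6 ≥ 0.
At the optimum only black beans, bananas are positive (tuna, brown rice, kidney beans, chicken breast = 0). The protein and vitamin C requirements are met with equality.
So black beans = 2.321 servings, bananas = 1.25 servings.
Objective = 0.69·2.321 + 0.48·1.25 = 2.2015.

$2.20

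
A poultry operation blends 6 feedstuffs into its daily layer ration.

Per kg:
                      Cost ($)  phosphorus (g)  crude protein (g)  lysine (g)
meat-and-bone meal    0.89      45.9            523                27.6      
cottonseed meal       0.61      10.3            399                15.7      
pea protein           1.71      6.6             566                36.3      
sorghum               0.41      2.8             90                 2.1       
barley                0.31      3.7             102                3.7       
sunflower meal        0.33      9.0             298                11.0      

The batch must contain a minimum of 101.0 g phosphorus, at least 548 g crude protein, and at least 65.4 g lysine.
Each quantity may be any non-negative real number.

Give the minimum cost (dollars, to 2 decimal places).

Let x1 = kg of meat-and-bone meal, x2 = kg of cottonseed meal, x3 = kg of pea protein, x4 = kg of sorghum, x5 = kg of barley, x6 = kg of sunflower meal.
min 0.89x1 + 0.61x2 + 1.71x3 + 0.41x4 + 0.31x5 + 0.33x6 subject to:
  45.9x1 + 10.3x2 + 6.6x3 + 2.8x4 + 3.7x5 + 9x6 ≥ 101   (phosphorus)
  523x1 + 399x2 + 566x3 + 90x4 + 102x5 + 298x6 ≥ 548   (crude protein)
  27.6x1 + 15.7x2 + 36.3x3 + 2.1x4 + 3.7x5 + 11x6 ≥ 65.4   (lysine)
  x1, x2, x3, x4, x5, x6 ≥ 0.
The cheapest feasible vertex uses only meat-and-bone meal, sunflower meal; cottonseed meal, pea protein, sorghum, barley are not used. There the phosphorus and lysine constraints are tight.
Solving gives x1 = 2.037, x6 = 0.8353.
Objective = 0.89·2.037 + 0.33·0.8353 = 2.0886.

$2.09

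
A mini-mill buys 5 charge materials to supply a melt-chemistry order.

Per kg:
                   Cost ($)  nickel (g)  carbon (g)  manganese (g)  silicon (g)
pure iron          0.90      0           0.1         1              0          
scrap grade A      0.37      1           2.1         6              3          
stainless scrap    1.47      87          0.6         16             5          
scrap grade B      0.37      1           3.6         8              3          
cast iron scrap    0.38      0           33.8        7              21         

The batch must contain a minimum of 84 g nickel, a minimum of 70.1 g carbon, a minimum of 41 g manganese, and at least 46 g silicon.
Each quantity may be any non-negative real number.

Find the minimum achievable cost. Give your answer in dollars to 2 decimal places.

$2.69

This is a linear program. Let x1 = kg of pure iron, x2 = kg of scrap grade A, x3 = kg of stainless scrap, x4 = kg of scrap grade B, x5 = kg of cast iron scrap.
min 0.9x1 + 0.37x2 + 1.47x3 + 0.37x4 + 0.38x5 subject to:
  1x2 + 87x3 + 1x4 ≥ 84   (nickel)
  0.1x1 + 2.1x2 + 0.6x3 + 3.6x4 + 33.8x5 ≥ 70.1   (carbon)
  1x1 + 6x2 + 16x3 + 8x4 + 7x5 ≥ 41   (manganese)
  3x2 + 5x3 + 3x4 + 21x5 ≥ 46   (silicon)
  x1, x2, x3, x4, x5 ≥ 0.
The cheapest feasible vertex uses only stainless scrap, scrap grade B, cast iron scrap; pure iron, scrap grade A are not used. The nickel, carbon, manganese requirements are met with equality.
Optimal quantities: stainless scrap = 0.9474 kg, scrap grade B = 1.577 kg, cast iron scrap = 1.889 kg.
Total cost: 1.47·0.9474 + 0.37·1.577 + 0.38·1.889 = 2.6940.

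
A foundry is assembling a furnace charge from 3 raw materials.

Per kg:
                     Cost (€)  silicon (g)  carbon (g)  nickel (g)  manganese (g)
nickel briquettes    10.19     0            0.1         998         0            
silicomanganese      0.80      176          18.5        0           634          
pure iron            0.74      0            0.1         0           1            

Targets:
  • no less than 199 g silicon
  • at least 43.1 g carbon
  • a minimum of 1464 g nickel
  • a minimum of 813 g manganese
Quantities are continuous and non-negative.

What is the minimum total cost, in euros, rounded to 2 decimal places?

€16.81

Set it up as a linear program. Let x1 = kg of nickel briquettes, x2 = kg of silicomanganese, x3 = kg of pure iron.
Minimize 10.19x1 + 0.8x2 + 0.74x3 s.t.:
  176x2 ≥ 199   (silicon)
  0.1x1 + 18.5x2 + 0.1x3 ≥ 43.1   (carbon)
  998x1 ≥ 1464   (nickel)
  634x2 + 1x3 ≥ 813   (manganese)
  x1, x2, x3 ≥ 0.
The cheapest feasible vertex uses only nickel briquettes, silicomanganese; pure iron is not used. There the carbon and nickel constraints are tight.
Solving gives x1 = 1.467, x2 = 2.322.
Hence cost = 10.19·1.467 + 0.8·2.322 = €16.8063.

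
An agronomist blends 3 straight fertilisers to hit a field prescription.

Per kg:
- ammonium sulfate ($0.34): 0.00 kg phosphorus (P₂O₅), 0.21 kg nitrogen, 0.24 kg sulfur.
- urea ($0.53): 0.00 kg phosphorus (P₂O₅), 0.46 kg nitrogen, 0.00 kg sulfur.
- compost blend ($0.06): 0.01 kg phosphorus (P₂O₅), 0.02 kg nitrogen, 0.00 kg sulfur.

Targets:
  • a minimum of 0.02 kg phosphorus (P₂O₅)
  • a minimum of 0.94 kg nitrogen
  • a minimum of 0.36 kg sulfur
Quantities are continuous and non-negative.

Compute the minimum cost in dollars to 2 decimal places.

Set it up as a linear program. Let x1 = kg of ammonium sulfate, x2 = kg of urea, x3 = kg of compost blend.
Minimise 0.34x1 + 0.53x2 + 0.06x3 s.t.:
  0.01x3 ≥ 0.02   (phosphorus (P₂O₅))
  0.21x1 + 0.46x2 + 0.02x3 ≥ 0.94   (nitrogen)
  0.24x1 ≥ 0.36   (sulfur)
  x1, x2, x3 ≥ 0.
The optimal mix uses every input. Binding constraints: phosphorus (P₂O₅), nitrogen, sulfur.
That vertex is x1 = 1.5, x2 = 1.272, x3 = 2.
Total cost: 0.34·1.5 + 0.53·1.272 + 0.06·2 = 1.3042.

$1.30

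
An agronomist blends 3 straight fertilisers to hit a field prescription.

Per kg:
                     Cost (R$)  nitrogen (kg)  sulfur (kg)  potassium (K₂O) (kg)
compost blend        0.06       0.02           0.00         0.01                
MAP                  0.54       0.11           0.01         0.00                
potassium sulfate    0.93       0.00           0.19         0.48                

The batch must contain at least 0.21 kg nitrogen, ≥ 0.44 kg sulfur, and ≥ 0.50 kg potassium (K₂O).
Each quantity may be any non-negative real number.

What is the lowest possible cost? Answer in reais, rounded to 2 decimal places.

Let x1 = kg of compost blend, x2 = kg of MAP, x3 = kg of potassium sulfate.
min 0.06x1 + 0.54x2 + 0.93x3 subject to:
  0.02x1 + 0.11x2 ≥ 0.21   (nitrogen)
  0.01x2 + 0.19x3 ≥ 0.44   (sulfur)
  0.01x1 + 0.48x3 ≥ 0.5   (potassium (K₂O))
  x1, x2, x3 ≥ 0.
The optimal basis is {compost blend, potassium sulfate}; MAP drops out. Binding constraints: nitrogen and sulfur.
That vertex is x1 = 10.5, x3 = 2.316.
Total cost: 0.06·10.5 + 0.93·2.316 = 2.7839.

R$2.78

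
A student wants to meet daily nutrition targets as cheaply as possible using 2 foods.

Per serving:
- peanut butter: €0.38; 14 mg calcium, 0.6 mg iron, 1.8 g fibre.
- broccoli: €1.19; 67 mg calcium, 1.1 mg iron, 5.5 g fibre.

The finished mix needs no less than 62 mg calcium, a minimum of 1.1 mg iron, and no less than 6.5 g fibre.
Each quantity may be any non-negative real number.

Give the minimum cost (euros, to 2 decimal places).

Treat it as an LP. Let x1 = servings of peanut butter, x2 = servings of broccoli.
Minimise 0.38x1 + 1.19x2 with:
  14x1 + 67x2 ≥ 62   (calcium)
  0.6x1 + 1.1x2 ≥ 1.1   (iron)
  1.8x1 + 5.5x2 ≥ 6.5   (fibre)
  x1, x2 ≥ 0.
Both inputs are positive at the optimum. The calcium and fibre requirements are met with equality.
Solving gives x1 = 2.167, x2 = 0.4725.
Cost = 0.38·2.167 + 1.19·0.4725 = 1.3857.

€1.39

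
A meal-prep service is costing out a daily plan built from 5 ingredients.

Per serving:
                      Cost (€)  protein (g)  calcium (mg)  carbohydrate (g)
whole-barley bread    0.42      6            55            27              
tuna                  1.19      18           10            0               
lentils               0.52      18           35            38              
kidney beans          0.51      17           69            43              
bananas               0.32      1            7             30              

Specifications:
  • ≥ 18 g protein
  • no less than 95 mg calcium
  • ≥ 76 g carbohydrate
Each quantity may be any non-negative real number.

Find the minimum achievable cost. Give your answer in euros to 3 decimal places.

Set it up as a linear program. Let x1 = servings of whole-barley bread, x2 = servings of tuna, x3 = servings of lentils, x4 = servings of kidney beans, x5 = servings of bananas.
min 0.42x1 + 1.19x2 + 0.52x3 + 0.51x4 + 0.32x5 subject to:
  6x1 + 18x2 + 18x3 + 17x4 + 1x5 ≥ 18   (protein)
  55x1 + 10x2 + 35x3 + 69x4 + 7x5 ≥ 95   (calcium)
  27x1 + 38x3 + 43x4 + 30x5 ≥ 76   (carbohydrate)
  x1, x2, x3, x4, x5 ≥ 0.
The minimum-cost mix takes nothing from whole-barley bread, tuna, lentils — only kidney beans, bananas. There the calcium and carbohydrate constraints are tight.
So kidney beans = 1.31 servings, bananas = 0.6552 servings.
Hence cost = 0.51·1.31 + 0.32·0.6552 = €0.87776.

€0.878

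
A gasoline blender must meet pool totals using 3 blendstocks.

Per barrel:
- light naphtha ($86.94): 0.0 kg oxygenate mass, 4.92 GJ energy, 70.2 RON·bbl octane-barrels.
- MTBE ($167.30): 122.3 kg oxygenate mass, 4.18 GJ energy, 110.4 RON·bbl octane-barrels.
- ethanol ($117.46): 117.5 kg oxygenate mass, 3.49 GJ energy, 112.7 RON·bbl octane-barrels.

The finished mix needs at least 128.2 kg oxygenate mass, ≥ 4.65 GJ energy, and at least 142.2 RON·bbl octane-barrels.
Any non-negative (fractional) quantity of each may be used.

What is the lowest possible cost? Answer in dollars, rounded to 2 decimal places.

Let x1 = barrels of light naphtha, x2 = barrels of MTBE, x3 = barrels of ethanol.
min 86.94x1 + 167.3x2 + 117.46x3 s.t.:
  122.3x2 + 117.5x3 ≥ 128.2   (oxygenate mass)
  4.92x1 + 4.18x2 + 3.49x3 ≥ 4.65   (energy)
  70.2x1 + 110.4x2 + 112.7x3 ≥ 142.2   (octane-barrels)
  x1, x2, x3 ≥ 0.
The cheapest feasible vertex uses only light naphtha, ethanol; MTBE is not used. Binding constraints: energy and octane-barrels.
Solving gives x1 = 0.089752, x3 = 1.20585.
Hence cost = 86.94·0.089752 + 117.46·1.20585 = $149.4422.

$149.44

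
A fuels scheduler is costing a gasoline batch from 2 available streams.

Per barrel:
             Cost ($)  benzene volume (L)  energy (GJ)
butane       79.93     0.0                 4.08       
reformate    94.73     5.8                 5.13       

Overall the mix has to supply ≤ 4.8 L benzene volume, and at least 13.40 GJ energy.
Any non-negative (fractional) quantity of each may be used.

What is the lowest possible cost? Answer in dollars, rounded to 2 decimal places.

This is a linear program. Let x1 = barrels of butane, x2 = barrels of reformate.
min 79.93x1 + 94.73x2 subject to:
  5.8x2 ≤ 4.8   (benzene volume)
  4.08x1 + 5.13x2 ≥ 13.4   (energy)
  x1, x2 ≥ 0.
Both inputs are positive at the optimum. Binding constraints: benzene volume and energy.
So butane = 2.2437 barrels, reformate = 0.82759 barrels.
Cost = 79.93·2.2437 + 94.73·0.82759 = 257.7365.

$257.74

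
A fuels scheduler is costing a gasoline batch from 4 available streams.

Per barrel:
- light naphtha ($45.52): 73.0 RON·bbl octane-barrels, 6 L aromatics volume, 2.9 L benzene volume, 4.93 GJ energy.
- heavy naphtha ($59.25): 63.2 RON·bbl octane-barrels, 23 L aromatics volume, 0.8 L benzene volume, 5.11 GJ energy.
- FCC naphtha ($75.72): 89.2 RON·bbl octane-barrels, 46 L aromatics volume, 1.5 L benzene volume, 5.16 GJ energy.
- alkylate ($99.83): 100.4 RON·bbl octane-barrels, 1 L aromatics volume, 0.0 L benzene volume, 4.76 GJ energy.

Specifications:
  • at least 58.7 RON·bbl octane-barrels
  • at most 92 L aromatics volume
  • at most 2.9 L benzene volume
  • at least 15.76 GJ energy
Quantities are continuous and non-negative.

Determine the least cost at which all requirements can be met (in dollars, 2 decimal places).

Treat it as an LP. Let x1 = barrels of light naphtha, x2 = barrels of heavy naphtha, x3 = barrels of FCC naphtha, x4 = barrels of alkylate.
Minimize 45.52x1 + 59.25x2 + 75.72x3 + 99.83x4 s.t.:
  73x1 + 63.2x2 + 89.2x3 + 100.4x4 ≥ 58.7   (octane-barrels)
  6x1 + 23x2 + 46x3 + 1x4 ≤ 92   (aromatics volume)
  2.9x1 + 0.8x2 + 1.5x3 ≤ 2.9   (benzene volume)
  4.93x1 + 5.11x2 + 5.16x3 + 4.76x4 ≥ 15.76   (energy)
  x1, x2, x3, x4 ≥ 0.
The cheapest feasible vertex uses only light naphtha, heavy naphtha; FCC naphtha, alkylate are not used. The benzene volume and energy requirements are met with equality.
Optimal quantities: light naphtha = 0.2033 barrels, heavy naphtha = 2.888 barrels.
Objective = 45.52·0.2033 + 59.25·2.888 = 180.3682.

$180.37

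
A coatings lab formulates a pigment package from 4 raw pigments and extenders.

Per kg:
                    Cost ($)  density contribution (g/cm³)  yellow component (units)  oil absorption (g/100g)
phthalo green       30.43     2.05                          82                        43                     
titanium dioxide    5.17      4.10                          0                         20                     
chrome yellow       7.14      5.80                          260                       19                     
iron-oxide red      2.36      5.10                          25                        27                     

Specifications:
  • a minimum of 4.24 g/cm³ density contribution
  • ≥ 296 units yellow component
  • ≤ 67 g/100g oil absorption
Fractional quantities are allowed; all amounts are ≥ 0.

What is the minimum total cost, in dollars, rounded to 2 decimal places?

$8.13

This is a linear program. Let x1 = kg of phthalo green, x2 = kg of titanium dioxide, x3 = kg of chrome yellow, x4 = kg of iron-oxide red.
Minimise 30.43x1 + 5.17x2 + 7.14x3 + 2.36x4 subject to:
  2.05x1 + 4.1x2 + 5.8x3 + 5.1x4 ≥ 4.24   (density contribution)
  82x1 + 260x3 + 25x4 ≥ 296   (yellow component)
  43x1 + 20x2 + 19x3 + 27x4 ≤ 67   (oil absorption)
  x1, x2, x3, x4 ≥ 0.
The cheapest feasible vertex uses only chrome yellow; phthalo green, titanium dioxide, iron-oxide red are not used. Binding constraint: yellow component.
That vertex is x3 = 1.138.
Objective = 7.14·1.138 = 8.1253.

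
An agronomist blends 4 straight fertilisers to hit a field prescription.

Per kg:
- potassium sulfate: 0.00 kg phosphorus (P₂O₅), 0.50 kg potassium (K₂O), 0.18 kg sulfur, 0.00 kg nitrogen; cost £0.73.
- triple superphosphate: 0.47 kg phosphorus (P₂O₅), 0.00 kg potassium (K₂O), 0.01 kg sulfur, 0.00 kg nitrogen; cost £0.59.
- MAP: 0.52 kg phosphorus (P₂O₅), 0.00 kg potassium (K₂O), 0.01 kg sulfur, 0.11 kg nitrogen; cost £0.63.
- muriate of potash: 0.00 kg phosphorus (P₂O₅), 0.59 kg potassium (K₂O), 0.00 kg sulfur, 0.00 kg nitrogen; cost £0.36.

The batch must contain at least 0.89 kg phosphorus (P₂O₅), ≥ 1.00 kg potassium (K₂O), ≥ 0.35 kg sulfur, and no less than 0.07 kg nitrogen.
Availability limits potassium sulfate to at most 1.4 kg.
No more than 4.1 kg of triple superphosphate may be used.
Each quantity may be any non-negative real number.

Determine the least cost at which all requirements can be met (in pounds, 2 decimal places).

Treat it as an LP. Let x1 = kg of potassium sulfate, x2 = kg of triple superphosphate, x3 = kg of MAP, x4 = kg of muriate of potash.
min 0.73x1 + 0.59x2 + 0.63x3 + 0.36x4 subject to:
  0.47x2 + 0.52x3 ≥ 0.89   (phosphorus (P₂O₅))
  0.5x1 + 0.59x4 ≥ 1   (potassium (K₂O))
  0.18x1 + 0.01x2 + 0.01x3 ≥ 0.35   (sulfur)
  0.11x3 ≥ 0.07   (nitrogen)
  x1 ≤ 1.4
  x2 ≤ 4.1
  x1, x2, x3, x4 ≥ 0.
The optimal mix uses every input. The potassium (K₂O), sulfur, the potassium sulfate cap, the triple superphosphate cap requirements are met with equality.
So potassium sulfate = 1.4 kg, triple superphosphate = 4.1 kg, MAP = 5.7 kg, muriate of potash = 0.5085 kg.
Objective = 0.73·1.4 + 0.59·4.1 + 0.63·5.7 + 0.36·0.5085 = 7.2151.

£7.22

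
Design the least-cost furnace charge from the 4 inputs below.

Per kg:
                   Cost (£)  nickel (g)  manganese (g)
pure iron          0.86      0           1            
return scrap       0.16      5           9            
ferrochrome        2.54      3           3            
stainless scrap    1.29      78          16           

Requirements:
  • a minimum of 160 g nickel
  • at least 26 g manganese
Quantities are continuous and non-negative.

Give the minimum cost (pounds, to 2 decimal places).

£2.65

Set it up as a linear program. Let x1 = kg of pure iron, x2 = kg of return scrap, x3 = kg of ferrochrome, x4 = kg of stainless scrap.
Minimise 0.86x1 + 0.16x2 + 2.54x3 + 1.29x4 s.t.:
  5x2 + 3x3 + 78x4 ≥ 160   (nickel)
  1x1 + 9x2 + 3x3 + 16x4 ≥ 26   (manganese)
  x1, x2, x3, x4 ≥ 0.
At the optimum only stainless scrap is positive (pure iron, return scrap, ferrochrome = 0). The nickel requirement is met with equality.
Optimal quantities: stainless scrap = 2.051 kg.
Objective = 1.29·2.051 = 2.6458.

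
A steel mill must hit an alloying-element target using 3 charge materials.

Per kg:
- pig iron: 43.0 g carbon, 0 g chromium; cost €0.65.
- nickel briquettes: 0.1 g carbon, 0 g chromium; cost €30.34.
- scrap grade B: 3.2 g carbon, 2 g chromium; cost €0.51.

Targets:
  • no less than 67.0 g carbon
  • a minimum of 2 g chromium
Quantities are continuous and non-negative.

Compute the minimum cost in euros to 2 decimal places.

€1.47

Let x1 = kg of pig iron, x2 = kg of nickel briquettes, x3 = kg of scrap grade B.
min 0.65x1 + 30.34x2 + 0.51x3 s.t.:
  43x1 + 0.1x2 + 3.2x3 ≥ 67   (carbon)
  2x3 ≥ 2   (chromium)
  x1, x2, x3 ≥ 0.
The minimum-cost mix takes nothing from nickel briquettes — only pig iron, scrap grade B. There the carbon and chromium constraints are tight.
So pig iron = 1.484 kg, scrap grade B = 1 kg.
Hence cost = 0.65·1.484 + 0.51·1 = €1.4746.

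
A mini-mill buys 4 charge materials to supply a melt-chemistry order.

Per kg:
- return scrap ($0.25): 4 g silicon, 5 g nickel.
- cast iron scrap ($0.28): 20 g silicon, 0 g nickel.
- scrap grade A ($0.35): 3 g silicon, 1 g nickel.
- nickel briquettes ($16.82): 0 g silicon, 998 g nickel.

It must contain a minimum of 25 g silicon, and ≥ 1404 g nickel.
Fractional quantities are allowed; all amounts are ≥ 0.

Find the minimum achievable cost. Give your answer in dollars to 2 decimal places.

This is a linear program. Let x1 = kg of return scrap, x2 = kg of cast iron scrap, x3 = kg of scrap grade A, x4 = kg of nickel briquettes.
Minimize 0.25x1 + 0.28x2 + 0.35x3 + 16.82x4 with:
  4x1 + 20x2 + 3x3 ≥ 25   (silicon)
  5x1 + 1x3 + 998x4 ≥ 1404   (nickel)
  x1, x2, x3, x4 ≥ 0.
The optimal basis is {cast iron scrap, nickel briquettes}; return scrap, scrap grade A drop out. There the silicon and nickel constraints are tight.
Optimal quantities: cast iron scrap = 1.25 kg, nickel briquettes = 1.4068 kg.
Objective = 0.28·1.25 + 16.82·1.4068 = 24.0124.

$24.01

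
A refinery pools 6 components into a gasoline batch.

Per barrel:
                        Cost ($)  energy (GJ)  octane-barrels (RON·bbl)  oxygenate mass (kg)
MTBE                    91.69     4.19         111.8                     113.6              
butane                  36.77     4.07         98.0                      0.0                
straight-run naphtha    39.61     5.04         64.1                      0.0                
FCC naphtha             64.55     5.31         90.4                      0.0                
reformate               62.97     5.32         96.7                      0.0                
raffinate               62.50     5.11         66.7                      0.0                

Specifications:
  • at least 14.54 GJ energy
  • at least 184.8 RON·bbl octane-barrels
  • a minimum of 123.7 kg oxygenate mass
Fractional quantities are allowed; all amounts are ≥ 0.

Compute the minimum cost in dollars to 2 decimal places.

$178.26

Let x1 = barrels of MTBE, x2 = barrels of butane, x3 = barrels of straight-run naphtha, x4 = barrels of FCC naphtha, x5 = barrels of reformate, x6 = barrels of raffinate.
Minimise 91.69x1 + 36.77x2 + 39.61x3 + 64.55x4 + 62.97x5 + 62.5x6 s.t.:
  4.19x1 + 4.07x2 + 5.04x3 + 5.31x4 + 5.32x5 + 5.11x6 ≥ 14.54   (energy)
  111.8x1 + 98x2 + 64.1x3 + 90.4x4 + 96.7x5 + 66.7x6 ≥ 184.8   (octane-barrels)
  113.6x1 ≥ 123.7   (oxygenate mass)
  x1, x2, x3, x4, x5, x6 ≥ 0.
The cheapest feasible vertex uses only MTBE, straight-run naphtha; butane, FCC naphtha, reformate, raffinate are not used. There the energy and oxygenate mass constraints are tight.
So MTBE = 1.0889 barrels, straight-run naphtha = 1.9797 barrels.
Total cost: 91.69·1.0889 + 39.61·1.9797 = 178.2572.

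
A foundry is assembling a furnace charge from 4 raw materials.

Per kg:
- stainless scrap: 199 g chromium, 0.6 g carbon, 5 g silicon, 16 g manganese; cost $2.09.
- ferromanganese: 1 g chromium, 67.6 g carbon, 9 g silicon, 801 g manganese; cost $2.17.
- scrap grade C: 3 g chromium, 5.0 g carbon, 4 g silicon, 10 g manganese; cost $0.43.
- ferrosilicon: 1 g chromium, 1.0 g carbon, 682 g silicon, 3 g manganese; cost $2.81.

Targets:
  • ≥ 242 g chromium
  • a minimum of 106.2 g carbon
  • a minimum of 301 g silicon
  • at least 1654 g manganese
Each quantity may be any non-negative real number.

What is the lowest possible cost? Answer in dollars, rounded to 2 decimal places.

$8.08

Treat it as an LP. Let x1 = kg of stainless scrap, x2 = kg of ferromanganese, x3 = kg of scrap grade C, x4 = kg of ferrosilicon.
min 2.09x1 + 2.17x2 + 0.43x3 + 2.81x4 with:
  199x1 + 1x2 + 3x3 + 1x4 ≥ 242   (chromium)
  0.6x1 + 67.6x2 + 5x3 + 1x4 ≥ 106.2   (carbon)
  5x1 + 9x2 + 4x3 + 682x4 ≥ 301   (silicon)
  16x1 + 801x2 + 10x3 + 3x4 ≥ 1654   (manganese)
  x1, x2, x3, x4 ≥ 0.
At the optimum only stainless scrap, ferromanganese, ferrosilicon are positive (scrap grade C = 0). There the chromium, silicon, manganese constraints are tight.
So stainless scrap = 1.204 kg, ferromanganese = 2.039 kg, ferrosilicon = 0.4056 kg.
Cost = 2.09·1.204 + 2.17·2.039 + 2.81·0.4056 = 8.0807.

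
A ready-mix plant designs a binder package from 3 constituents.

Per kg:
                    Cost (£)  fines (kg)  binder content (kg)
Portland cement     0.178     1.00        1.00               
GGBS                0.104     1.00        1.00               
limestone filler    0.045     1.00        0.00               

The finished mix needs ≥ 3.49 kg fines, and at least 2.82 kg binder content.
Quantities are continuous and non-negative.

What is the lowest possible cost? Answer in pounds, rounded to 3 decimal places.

Let x1 = kg of Portland cement, x2 = kg of GGBS, x3 = kg of limestone filler.
min 0.178x1 + 0.104x2 + 0.045x3 with:
  1x1 + 1x2 + 1x3 ≥ 3.49   (fines)
  1x1 + 1x2 ≥ 2.82   (binder content)
  x1, x2, x3 ≥ 0.
The optimal basis is {GGBS, limestone filler}; Portland cement drops out. The fines and binder content requirements are met with equality.
Solving gives x2 = 2.82, x3 = 0.67.
Cost = 0.104·2.82 + 0.045·0.67 = 0.32343.

£0.323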